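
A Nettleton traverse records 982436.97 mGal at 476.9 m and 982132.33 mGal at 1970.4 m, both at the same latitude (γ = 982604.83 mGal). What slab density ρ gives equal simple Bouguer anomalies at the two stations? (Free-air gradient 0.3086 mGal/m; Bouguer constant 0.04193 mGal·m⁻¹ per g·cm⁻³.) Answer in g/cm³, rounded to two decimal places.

2.50

Δg_obs = 982132.33 − 982436.97 = -304.64 mGal over Δh = 1970.4 − 476.9 = 1493.5 m
Equal Bouguer anomalies ⇒ Δg_obs + (0.3086 − 0.04193ρ)·Δh = 0
0.3086 − 0.04193ρ = −Δg_obs/Δh = 0.20398
ρ = (0.3086 − 0.20398) / 0.04193 = 2.50 g/cm³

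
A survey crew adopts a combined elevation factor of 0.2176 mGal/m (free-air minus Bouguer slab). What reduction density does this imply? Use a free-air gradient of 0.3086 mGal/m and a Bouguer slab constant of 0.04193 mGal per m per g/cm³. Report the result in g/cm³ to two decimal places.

0.2176 = 0.3086 − 0.04193 × ρ
ρ = (0.3086 − 0.2176) / 0.04193 = 2.17 g/cm³

2.17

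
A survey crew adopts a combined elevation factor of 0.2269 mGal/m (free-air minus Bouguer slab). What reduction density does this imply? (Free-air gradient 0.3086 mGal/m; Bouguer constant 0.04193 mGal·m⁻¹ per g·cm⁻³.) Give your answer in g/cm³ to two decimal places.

1.95

0.2269 = 0.3086 − 0.04193 × ρ
ρ = (0.3086 − 0.2269) / 0.04193 = 1.95 g/cm³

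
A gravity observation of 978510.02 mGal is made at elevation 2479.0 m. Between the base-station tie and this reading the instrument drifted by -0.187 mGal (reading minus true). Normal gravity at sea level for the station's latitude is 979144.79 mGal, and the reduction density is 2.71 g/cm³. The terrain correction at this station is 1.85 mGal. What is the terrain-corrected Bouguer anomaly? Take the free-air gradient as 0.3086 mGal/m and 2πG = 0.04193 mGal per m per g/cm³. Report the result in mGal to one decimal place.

-149.4

Drift-corrected reading = 978510.02 − (-0.187) = 978510.207 mGal
Free-air correction = 0.3086 × 2479.0 = 765.02 mGal
Free-air anomaly = 978510.207 − 979144.79 + (765.02) = 130.437 mGal
Bouguer slab correction = 0.04193 × 2.71 × 2479.0 = 281.69 mGal
Simple Bouguer anomaly = 130.437 − (281.69) = -151.253 mGal
Complete Bouguer anomaly = -151.253 + 1.85 = -149.403 mGal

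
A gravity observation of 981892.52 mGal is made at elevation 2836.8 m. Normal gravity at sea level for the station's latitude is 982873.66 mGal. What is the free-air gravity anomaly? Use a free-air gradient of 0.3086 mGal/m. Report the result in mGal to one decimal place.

Free-air correction = 0.3086 × 2836.8 = 875.44 mGal
Free-air anomaly = 981892.52 − 982873.66 + (875.44) = -105.70 mGal

-105.7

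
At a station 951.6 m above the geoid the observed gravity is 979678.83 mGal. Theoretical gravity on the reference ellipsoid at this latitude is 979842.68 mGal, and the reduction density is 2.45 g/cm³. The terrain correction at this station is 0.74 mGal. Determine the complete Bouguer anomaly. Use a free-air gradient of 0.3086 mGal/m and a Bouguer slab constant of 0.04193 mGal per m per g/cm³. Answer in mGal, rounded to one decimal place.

Free-air correction = 0.3086 × 951.6 = 293.66 mGal
Free-air anomaly = 979678.83 − 979842.68 + (293.66) = 129.81 mGal
Bouguer slab correction = 0.04193 × 2.45 × 951.6 = 97.76 mGal
Simple Bouguer anomaly = 129.81 − (97.76) = 32.05 mGal
Complete Bouguer anomaly = 32.05 + 0.74 = 32.79 mGal

32.8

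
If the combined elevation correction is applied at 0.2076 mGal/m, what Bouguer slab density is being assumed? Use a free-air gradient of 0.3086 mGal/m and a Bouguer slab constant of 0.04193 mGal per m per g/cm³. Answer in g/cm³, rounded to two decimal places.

2.41

0.2076 = 0.3086 − 0.04193 × ρ
ρ = (0.3086 − 0.2076) / 0.04193 = 2.41 g/cm³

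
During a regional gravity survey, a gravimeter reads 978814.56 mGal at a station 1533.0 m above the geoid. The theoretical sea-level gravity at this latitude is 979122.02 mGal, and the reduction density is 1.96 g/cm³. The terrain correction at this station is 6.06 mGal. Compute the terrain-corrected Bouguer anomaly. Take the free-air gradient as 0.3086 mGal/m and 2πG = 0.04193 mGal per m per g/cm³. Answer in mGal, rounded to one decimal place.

45.7

Free-air correction = 0.3086 × 1533.0 = 473.08 mGal
Free-air anomaly = 978814.56 − 979122.02 + (473.08) = 165.62 mGal
Bouguer slab correction = 0.04193 × 1.96 × 1533.0 = 125.99 mGal
Simple Bouguer anomaly = 165.62 − (125.99) = 39.63 mGal
Complete Bouguer anomaly = 39.63 + 6.06 = 45.69 mGal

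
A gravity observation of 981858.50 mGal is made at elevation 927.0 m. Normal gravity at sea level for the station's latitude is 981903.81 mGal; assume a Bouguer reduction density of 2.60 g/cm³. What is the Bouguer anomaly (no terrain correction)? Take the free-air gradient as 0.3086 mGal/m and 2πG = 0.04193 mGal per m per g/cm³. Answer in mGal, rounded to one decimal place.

Free-air correction = 0.3086 × 927.0 = 286.07 mGal
Free-air anomaly = 981858.50 − 981903.81 + (286.07) = 240.76 mGal
Bouguer slab correction = 0.04193 × 2.60 × 927.0 = 101.06 mGal
Simple Bouguer anomaly = 240.76 − (101.06) = 139.70 mGal

139.7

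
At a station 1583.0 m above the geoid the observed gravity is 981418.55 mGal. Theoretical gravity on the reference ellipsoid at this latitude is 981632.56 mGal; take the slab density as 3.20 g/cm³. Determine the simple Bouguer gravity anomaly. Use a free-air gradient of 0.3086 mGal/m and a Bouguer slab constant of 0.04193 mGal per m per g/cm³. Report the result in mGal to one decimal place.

62.1

Free-air correction = 0.3086 × 1583.0 = 488.51 mGal
Free-air anomaly = 981418.55 − 981632.56 + (488.51) = 274.50 mGal
Bouguer slab correction = 0.04193 × 3.20 × 1583.0 = 212.40 mGal
Simple Bouguer anomaly = 274.50 − (212.40) = 62.10 mGal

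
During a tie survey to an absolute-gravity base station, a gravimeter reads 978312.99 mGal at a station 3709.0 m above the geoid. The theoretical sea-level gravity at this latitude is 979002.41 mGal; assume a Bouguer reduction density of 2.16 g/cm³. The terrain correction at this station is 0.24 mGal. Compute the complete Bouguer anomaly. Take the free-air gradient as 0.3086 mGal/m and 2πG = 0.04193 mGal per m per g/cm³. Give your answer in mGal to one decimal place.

Free-air correction = 0.3086 × 3709.0 = 1144.60 mGal
Free-air anomaly = 978312.99 − 979002.41 + (1144.60) = 455.18 mGal
Bouguer slab correction = 0.04193 × 2.16 × 3709.0 = 335.92 mGal
Simple Bouguer anomaly = 455.18 − (335.92) = 119.26 mGal
Complete Bouguer anomaly = 119.26 + 0.24 = 119.50 mGal

119.5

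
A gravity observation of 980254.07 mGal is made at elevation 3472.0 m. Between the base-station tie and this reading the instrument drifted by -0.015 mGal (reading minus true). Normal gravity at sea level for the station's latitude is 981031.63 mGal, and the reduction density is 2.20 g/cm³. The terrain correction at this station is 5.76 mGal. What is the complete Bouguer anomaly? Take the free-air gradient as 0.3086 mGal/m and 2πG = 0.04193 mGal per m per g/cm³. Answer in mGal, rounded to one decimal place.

Drift-corrected reading = 980254.07 − (-0.015) = 980254.085 mGal
Free-air correction = 0.3086 × 3472.0 = 1071.46 mGal
Free-air anomaly = 980254.085 − 981031.63 + (1071.46) = 293.915 mGal
Bouguer slab correction = 0.04193 × 2.20 × 3472.0 = 320.28 mGal
Simple Bouguer anomaly = 293.915 − (320.28) = -26.365 mGal
Complete Bouguer anomaly = -26.365 + 5.76 = -20.605 mGal

-20.6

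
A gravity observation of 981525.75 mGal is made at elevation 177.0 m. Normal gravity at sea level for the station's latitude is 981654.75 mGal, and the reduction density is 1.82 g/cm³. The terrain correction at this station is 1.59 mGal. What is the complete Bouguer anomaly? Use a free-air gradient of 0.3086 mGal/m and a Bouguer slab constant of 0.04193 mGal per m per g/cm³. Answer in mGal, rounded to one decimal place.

-86.3

Free-air correction = 0.3086 × 177.0 = 54.62 mGal
Free-air anomaly = 981525.75 − 981654.75 + (54.62) = -74.38 mGal
Bouguer slab correction = 0.04193 × 1.82 × 177.0 = 13.51 mGal
Simple Bouguer anomaly = -74.38 − (13.51) = -87.89 mGal
Complete Bouguer anomaly = -87.89 + 1.59 = -86.30 mGal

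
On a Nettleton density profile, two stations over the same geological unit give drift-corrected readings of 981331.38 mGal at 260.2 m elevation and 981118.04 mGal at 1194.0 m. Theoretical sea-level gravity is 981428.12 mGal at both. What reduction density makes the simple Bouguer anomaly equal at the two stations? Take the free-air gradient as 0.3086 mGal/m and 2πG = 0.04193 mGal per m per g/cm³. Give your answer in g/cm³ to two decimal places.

Δg_obs = 981118.04 − 981331.38 = -213.34 mGal over Δh = 1194.0 − 260.2 = 933.8 m
Equal Bouguer anomalies ⇒ Δg_obs + (0.3086 − 0.04193ρ)·Δh = 0
0.3086 − 0.04193ρ = −Δg_obs/Δh = 0.22846
ρ = (0.3086 − 0.22846) / 0.04193 = 1.91 g/cm³

1.91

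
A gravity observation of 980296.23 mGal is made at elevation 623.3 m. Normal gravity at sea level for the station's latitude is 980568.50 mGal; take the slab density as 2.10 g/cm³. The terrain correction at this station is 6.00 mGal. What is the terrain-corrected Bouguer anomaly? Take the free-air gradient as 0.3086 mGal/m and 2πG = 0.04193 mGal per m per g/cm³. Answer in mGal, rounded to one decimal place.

-128.8

Free-air correction = 0.3086 × 623.3 = 192.35 mGal
Free-air anomaly = 980296.23 − 980568.50 + (192.35) = -79.92 mGal
Bouguer slab correction = 0.04193 × 2.10 × 623.3 = 54.88 mGal
Simple Bouguer anomaly = -79.92 − (54.88) = -134.80 mGal
Complete Bouguer anomaly = -134.80 + 6.00 = -128.80 mGal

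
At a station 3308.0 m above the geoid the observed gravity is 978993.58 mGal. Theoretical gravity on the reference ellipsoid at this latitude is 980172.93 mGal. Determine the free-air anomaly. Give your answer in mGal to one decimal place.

-158.5

Free-air correction = 0.3086 × 3308.0 = 1020.85 mGal
Free-air anomaly = 978993.58 − 980172.93 + (1020.85) = -158.50 mGal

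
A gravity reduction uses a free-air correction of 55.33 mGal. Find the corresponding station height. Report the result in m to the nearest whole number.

179

h = 55.33 / 0.3086 = 179.29 m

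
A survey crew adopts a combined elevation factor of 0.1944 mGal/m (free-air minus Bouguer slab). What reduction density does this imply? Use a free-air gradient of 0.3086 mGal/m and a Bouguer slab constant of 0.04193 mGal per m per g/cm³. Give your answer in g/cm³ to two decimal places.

0.1944 = 0.3086 − 0.04193 × ρ
ρ = (0.3086 − 0.1944) / 0.04193 = 2.72 g/cm³

2.72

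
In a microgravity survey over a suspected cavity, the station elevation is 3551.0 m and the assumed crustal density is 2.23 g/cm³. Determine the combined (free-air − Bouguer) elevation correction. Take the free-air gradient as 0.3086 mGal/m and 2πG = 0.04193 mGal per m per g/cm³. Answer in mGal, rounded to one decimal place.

Combined gradient = 0.3086 − 0.04193 × 2.23 = 0.2150961 mGal/m
Combined elevation correction = 0.2150961 × 3551.0 = 763.8 mGal

763.8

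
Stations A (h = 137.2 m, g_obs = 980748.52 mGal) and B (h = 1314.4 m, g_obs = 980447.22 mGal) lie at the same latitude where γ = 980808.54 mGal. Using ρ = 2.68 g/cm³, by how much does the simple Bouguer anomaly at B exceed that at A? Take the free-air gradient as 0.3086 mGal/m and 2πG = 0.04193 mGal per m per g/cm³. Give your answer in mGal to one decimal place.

Δg_SB(A) = 980748.52 − 980808.54 + 0.3086×137.2 − 0.04193×2.68×137.2 = -33.10 mGal
Δg_SB(B) = 980447.22 − 980808.54 + 0.3086×1314.4 − 0.04193×2.68×1314.4 = -103.40 mGal
Difference = -103.40 − (-33.10) = -70.30 mGal

-70.3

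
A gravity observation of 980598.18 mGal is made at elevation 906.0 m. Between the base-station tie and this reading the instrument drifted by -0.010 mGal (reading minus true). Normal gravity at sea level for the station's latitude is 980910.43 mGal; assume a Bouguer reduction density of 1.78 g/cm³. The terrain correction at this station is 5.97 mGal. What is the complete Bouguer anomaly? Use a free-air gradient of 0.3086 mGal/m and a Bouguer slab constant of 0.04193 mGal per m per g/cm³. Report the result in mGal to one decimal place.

-94.3

Drift-corrected reading = 980598.18 − (-0.010) = 980598.190 mGal
Free-air correction = 0.3086 × 906.0 = 279.59 mGal
Free-air anomaly = 980598.190 − 980910.43 + (279.59) = -32.650 mGal
Bouguer slab correction = 0.04193 × 1.78 × 906.0 = 67.62 mGal
Simple Bouguer anomaly = -32.650 − (67.62) = -100.270 mGal
Complete Bouguer anomaly = -100.270 + 5.97 = -94.300 mGal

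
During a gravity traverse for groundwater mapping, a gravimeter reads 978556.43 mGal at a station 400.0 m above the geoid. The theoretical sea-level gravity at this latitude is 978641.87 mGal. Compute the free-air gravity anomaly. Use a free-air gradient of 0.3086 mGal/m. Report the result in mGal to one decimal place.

Free-air correction = 0.3086 × 400.0 = 123.44 mGal
Free-air anomaly = 978556.43 − 978641.87 + (123.44) = 38.00 mGal

38.0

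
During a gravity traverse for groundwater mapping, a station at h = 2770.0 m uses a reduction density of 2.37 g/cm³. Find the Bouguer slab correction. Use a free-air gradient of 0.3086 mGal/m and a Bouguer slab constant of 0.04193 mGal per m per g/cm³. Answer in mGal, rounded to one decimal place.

Bouguer slab correction = 0.04193 × 2.37 × 2770.0 = 275.3 mGal

275.3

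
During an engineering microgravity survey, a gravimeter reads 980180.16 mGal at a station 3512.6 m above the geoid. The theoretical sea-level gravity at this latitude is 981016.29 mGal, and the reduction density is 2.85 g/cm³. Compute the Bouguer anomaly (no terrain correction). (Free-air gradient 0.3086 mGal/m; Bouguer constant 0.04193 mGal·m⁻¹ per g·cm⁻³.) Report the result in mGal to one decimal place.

Free-air correction = 0.3086 × 3512.6 = 1083.99 mGal
Free-air anomaly = 980180.16 − 981016.29 + (1083.99) = 247.86 mGal
Bouguer slab correction = 0.04193 × 2.85 × 3512.6 = 419.76 mGal
Simple Bouguer anomaly = 247.86 − (419.76) = -171.90 mGal

-171.9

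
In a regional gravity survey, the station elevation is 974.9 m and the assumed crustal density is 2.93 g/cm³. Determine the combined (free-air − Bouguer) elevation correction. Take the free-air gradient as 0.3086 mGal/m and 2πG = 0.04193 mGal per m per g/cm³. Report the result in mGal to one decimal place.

181.1

Combined gradient = 0.3086 − 0.04193 × 2.93 = 0.1857451 mGal/m
Combined elevation correction = 0.1857451 × 974.9 = 181.1 mGal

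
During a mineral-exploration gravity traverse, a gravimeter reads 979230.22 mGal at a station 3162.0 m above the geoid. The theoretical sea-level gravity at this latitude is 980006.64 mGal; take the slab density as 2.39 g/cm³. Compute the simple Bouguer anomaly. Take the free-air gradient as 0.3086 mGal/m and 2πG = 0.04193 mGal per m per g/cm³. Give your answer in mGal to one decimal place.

-117.5

Free-air correction = 0.3086 × 3162.0 = 975.79 mGal
Free-air anomaly = 979230.22 − 980006.64 + (975.79) = 199.37 mGal
Bouguer slab correction = 0.04193 × 2.39 × 3162.0 = 316.87 mGal
Simple Bouguer anomaly = 199.37 − (316.87) = -117.50 mGal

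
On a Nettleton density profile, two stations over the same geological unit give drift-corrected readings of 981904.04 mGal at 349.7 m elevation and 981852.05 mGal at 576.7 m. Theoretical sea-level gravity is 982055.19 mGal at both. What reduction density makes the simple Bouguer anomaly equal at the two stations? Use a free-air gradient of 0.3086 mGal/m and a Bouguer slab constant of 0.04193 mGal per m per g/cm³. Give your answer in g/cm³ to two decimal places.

1.90

Δg_obs = 981852.05 − 981904.04 = -51.99 mGal over Δh = 576.7 − 349.7 = 227.0 m
Equal Bouguer anomalies ⇒ Δg_obs + (0.3086 − 0.04193ρ)·Δh = 0
0.3086 − 0.04193ρ = −Δg_obs/Δh = 0.22903
ρ = (0.3086 − 0.22903) / 0.04193 = 1.90 g/cm³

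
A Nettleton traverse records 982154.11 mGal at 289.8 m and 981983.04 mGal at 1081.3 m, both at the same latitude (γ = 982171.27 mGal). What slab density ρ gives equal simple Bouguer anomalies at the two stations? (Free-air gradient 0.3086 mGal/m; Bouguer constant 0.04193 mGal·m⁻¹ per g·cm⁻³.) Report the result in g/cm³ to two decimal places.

2.21

Δg_obs = 981983.04 − 982154.11 = -171.07 mGal over Δh = 1081.3 − 289.8 = 791.5 m
Equal Bouguer anomalies ⇒ Δg_obs + (0.3086 − 0.04193ρ)·Δh = 0
0.3086 − 0.04193ρ = −Δg_obs/Δh = 0.21613
ρ = (0.3086 − 0.21613) / 0.04193 = 2.21 g/cm³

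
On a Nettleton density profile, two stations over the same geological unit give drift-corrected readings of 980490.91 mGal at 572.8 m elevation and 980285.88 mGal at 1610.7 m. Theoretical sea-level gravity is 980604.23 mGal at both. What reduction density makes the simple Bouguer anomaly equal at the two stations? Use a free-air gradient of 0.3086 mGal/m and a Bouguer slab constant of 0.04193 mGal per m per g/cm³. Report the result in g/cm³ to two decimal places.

2.65

Δg_obs = 980285.88 − 980490.91 = -205.03 mGal over Δh = 1610.7 − 572.8 = 1037.9 m
Equal Bouguer anomalies ⇒ Δg_obs + (0.3086 − 0.04193ρ)·Δh = 0
0.3086 − 0.04193ρ = −Δg_obs/Δh = 0.19754
ρ = (0.3086 − 0.19754) / 0.04193 = 2.65 g/cm³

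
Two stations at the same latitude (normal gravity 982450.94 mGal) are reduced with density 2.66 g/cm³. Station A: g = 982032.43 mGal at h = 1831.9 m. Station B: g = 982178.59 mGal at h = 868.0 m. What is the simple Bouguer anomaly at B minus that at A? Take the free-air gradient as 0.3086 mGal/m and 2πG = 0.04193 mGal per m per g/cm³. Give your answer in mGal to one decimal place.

-43.8

Δg_SB(A) = 982032.43 − 982450.94 + 0.3086×1831.9 − 0.04193×2.66×1831.9 = -57.50 mGal
Δg_SB(B) = 982178.59 − 982450.94 + 0.3086×868.0 − 0.04193×2.66×868.0 = -101.30 mGal
Difference = -101.30 − (-57.50) = -43.80 mGal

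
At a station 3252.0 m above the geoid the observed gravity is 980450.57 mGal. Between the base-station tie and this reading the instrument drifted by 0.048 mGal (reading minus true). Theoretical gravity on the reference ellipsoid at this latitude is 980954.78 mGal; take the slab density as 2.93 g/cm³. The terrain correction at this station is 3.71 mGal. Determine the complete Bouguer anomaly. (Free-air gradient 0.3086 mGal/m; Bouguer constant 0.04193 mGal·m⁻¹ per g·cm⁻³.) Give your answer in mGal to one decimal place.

Drift-corrected reading = 980450.57 − (0.048) = 980450.522 mGal
Free-air correction = 0.3086 × 3252.0 = 1003.57 mGal
Free-air anomaly = 980450.522 − 980954.78 + (1003.57) = 499.312 mGal
Bouguer slab correction = 0.04193 × 2.93 × 3252.0 = 399.52 mGal
Simple Bouguer anomaly = 499.312 − (399.52) = 99.792 mGal
Complete Bouguer anomaly = 99.792 + 3.71 = 103.502 mGal

103.5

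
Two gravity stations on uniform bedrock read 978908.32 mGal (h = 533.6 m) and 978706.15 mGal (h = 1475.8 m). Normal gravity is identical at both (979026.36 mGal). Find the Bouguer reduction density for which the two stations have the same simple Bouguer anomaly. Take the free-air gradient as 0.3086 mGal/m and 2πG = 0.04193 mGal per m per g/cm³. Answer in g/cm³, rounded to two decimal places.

2.24

Δg_obs = 978706.15 − 978908.32 = -202.17 mGal over Δh = 1475.8 − 533.6 = 942.2 m
Equal Bouguer anomalies ⇒ Δg_obs + (0.3086 − 0.04193ρ)·Δh = 0
0.3086 − 0.04193ρ = −Δg_obs/Δh = 0.21457
ρ = (0.3086 − 0.21457) / 0.04193 = 2.24 g/cm³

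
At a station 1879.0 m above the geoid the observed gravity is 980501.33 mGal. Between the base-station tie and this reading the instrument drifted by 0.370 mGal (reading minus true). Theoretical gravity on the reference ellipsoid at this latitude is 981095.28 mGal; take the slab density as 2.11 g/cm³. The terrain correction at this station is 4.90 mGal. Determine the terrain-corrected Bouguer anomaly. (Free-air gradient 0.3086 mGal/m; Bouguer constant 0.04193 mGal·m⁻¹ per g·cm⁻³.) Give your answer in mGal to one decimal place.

Drift-corrected reading = 980501.33 − (0.370) = 980500.960 mGal
Free-air correction = 0.3086 × 1879.0 = 579.86 mGal
Free-air anomaly = 980500.960 − 981095.28 + (579.86) = -14.460 mGal
Bouguer slab correction = 0.04193 × 2.11 × 1879.0 = 166.24 mGal
Simple Bouguer anomaly = -14.460 − (166.24) = -180.700 mGal
Complete Bouguer anomaly = -180.700 + 4.90 = -175.800 mGal

-175.8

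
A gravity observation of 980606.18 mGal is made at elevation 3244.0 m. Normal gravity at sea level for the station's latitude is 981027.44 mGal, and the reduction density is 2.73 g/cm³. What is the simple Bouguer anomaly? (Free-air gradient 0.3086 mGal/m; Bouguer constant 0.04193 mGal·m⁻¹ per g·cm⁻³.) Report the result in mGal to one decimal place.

Free-air correction = 0.3086 × 3244.0 = 1001.10 mGal
Free-air anomaly = 980606.18 − 981027.44 + (1001.10) = 579.84 mGal
Bouguer slab correction = 0.04193 × 2.73 × 3244.0 = 371.34 mGal
Simple Bouguer anomaly = 579.84 − (371.34) = 208.50 mGal

208.5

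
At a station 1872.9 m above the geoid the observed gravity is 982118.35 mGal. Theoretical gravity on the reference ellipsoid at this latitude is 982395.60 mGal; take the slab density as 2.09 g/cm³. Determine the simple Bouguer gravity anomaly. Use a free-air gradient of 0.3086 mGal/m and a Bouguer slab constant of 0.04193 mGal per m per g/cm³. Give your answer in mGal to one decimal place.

Free-air correction = 0.3086 × 1872.9 = 577.98 mGal
Free-air anomaly = 982118.35 − 982395.60 + (577.98) = 300.73 mGal
Bouguer slab correction = 0.04193 × 2.09 × 1872.9 = 164.13 mGal
Simple Bouguer anomaly = 300.73 − (164.13) = 136.60 mGal

136.6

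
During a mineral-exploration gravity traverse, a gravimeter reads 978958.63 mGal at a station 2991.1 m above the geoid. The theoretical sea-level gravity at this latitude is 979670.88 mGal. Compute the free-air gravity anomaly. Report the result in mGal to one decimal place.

210.8

Free-air correction = 0.3086 × 2991.1 = 923.05 mGal
Free-air anomaly = 978958.63 − 979670.88 + (923.05) = 210.80 mGal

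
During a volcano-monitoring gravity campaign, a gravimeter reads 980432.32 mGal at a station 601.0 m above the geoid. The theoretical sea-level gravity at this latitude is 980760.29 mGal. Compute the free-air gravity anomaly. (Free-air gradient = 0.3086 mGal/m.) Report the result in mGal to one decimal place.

Free-air correction = 0.3086 × 601.0 = 185.47 mGal
Free-air anomaly = 980432.32 − 980760.29 + (185.47) = -142.50 mGal

-142.5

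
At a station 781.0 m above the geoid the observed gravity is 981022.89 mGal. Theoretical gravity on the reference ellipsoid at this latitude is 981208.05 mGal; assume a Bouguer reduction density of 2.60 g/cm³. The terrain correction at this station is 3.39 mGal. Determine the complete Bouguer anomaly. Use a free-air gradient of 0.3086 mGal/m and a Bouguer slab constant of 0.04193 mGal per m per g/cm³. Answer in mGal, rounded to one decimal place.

-25.9

Free-air correction = 0.3086 × 781.0 = 241.02 mGal
Free-air anomaly = 981022.89 − 981208.05 + (241.02) = 55.86 mGal
Bouguer slab correction = 0.04193 × 2.60 × 781.0 = 85.14 mGal
Simple Bouguer anomaly = 55.86 − (85.14) = -29.28 mGal
Complete Bouguer anomaly = -29.28 + 3.39 = -25.89 mGal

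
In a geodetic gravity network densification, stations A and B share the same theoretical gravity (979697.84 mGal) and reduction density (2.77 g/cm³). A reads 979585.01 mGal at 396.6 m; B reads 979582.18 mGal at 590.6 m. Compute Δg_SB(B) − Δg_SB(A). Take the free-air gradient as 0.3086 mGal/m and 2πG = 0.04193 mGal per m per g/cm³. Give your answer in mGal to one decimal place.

Δg_SB(A) = 979585.01 − 979697.84 + 0.3086×396.6 − 0.04193×2.77×396.6 = -36.50 mGal
Δg_SB(B) = 979582.18 − 979697.84 + 0.3086×590.6 − 0.04193×2.77×590.6 = -2.00 mGal
Difference = -2.00 − (-36.50) = 34.50 mGal

34.5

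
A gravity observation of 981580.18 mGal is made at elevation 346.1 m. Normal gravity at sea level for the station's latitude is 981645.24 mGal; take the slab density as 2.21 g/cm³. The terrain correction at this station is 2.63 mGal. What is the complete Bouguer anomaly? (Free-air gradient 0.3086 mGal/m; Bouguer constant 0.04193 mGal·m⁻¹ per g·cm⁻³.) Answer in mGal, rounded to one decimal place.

12.3

Free-air correction = 0.3086 × 346.1 = 106.81 mGal
Free-air anomaly = 981580.18 − 981645.24 + (106.81) = 41.75 mGal
Bouguer slab correction = 0.04193 × 2.21 × 346.1 = 32.07 mGal
Simple Bouguer anomaly = 41.75 − (32.07) = 9.68 mGal
Complete Bouguer anomaly = 9.68 + 2.63 = 12.31 mGal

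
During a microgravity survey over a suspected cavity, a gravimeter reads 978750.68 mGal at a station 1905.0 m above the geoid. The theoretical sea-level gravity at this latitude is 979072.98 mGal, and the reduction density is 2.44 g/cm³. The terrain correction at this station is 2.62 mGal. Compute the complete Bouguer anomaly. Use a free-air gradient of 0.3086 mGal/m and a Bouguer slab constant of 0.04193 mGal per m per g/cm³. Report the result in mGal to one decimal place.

Free-air correction = 0.3086 × 1905.0 = 587.88 mGal
Free-air anomaly = 978750.68 − 979072.98 + (587.88) = 265.58 mGal
Bouguer slab correction = 0.04193 × 2.44 × 1905.0 = 194.90 mGal
Simple Bouguer anomaly = 265.58 − (194.90) = 70.68 mGal
Complete Bouguer anomaly = 70.68 + 2.62 = 73.30 mGal

73.3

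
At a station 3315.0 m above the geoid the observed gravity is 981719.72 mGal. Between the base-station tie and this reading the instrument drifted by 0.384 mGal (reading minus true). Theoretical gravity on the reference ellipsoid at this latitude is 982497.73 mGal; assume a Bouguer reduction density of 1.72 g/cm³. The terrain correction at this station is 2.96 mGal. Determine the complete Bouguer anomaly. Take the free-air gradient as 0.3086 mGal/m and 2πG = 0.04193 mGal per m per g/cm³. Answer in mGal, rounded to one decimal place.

8.5

Drift-corrected reading = 981719.72 − (0.384) = 981719.336 mGal
Free-air correction = 0.3086 × 3315.0 = 1023.01 mGal
Free-air anomaly = 981719.336 − 982497.73 + (1023.01) = 244.616 mGal
Bouguer slab correction = 0.04193 × 1.72 × 3315.0 = 239.08 mGal
Simple Bouguer anomaly = 244.616 − (239.08) = 5.536 mGal
Complete Bouguer anomaly = 5.536 + 2.96 = 8.496 mGal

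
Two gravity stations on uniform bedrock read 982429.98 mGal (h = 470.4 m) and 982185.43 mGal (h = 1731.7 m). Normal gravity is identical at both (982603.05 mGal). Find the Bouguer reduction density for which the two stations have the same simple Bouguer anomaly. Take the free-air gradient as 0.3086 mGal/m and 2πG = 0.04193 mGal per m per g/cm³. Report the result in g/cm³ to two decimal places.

2.74

Δg_obs = 982185.43 − 982429.98 = -244.55 mGal over Δh = 1731.7 − 470.4 = 1261.3 m
Equal Bouguer anomalies ⇒ Δg_obs + (0.3086 − 0.04193ρ)·Δh = 0
0.3086 − 0.04193ρ = −Δg_obs/Δh = 0.19389
ρ = (0.3086 − 0.19389) / 0.04193 = 2.74 g/cm³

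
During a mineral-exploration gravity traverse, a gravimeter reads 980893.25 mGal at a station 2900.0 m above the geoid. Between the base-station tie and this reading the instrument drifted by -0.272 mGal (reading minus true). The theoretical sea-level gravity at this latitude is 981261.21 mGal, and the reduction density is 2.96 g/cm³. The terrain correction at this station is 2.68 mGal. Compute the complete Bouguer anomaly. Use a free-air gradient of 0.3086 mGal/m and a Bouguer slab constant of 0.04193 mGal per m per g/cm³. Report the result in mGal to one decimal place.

170.0

Drift-corrected reading = 980893.25 − (-0.272) = 980893.522 mGal
Free-air correction = 0.3086 × 2900.0 = 894.94 mGal
Free-air anomaly = 980893.522 − 981261.21 + (894.94) = 527.252 mGal
Bouguer slab correction = 0.04193 × 2.96 × 2900.0 = 359.93 mGal
Simple Bouguer anomaly = 527.252 − (359.93) = 167.322 mGal
Complete Bouguer anomaly = 167.322 + 2.68 = 170.002 mGal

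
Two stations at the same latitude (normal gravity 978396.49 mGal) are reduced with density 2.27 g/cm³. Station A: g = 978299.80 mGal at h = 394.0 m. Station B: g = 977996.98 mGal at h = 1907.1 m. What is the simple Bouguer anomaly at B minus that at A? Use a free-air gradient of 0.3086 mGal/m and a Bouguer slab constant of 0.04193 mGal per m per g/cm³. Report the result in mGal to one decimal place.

Δg_SB(A) = 978299.80 − 978396.49 + 0.3086×394.0 − 0.04193×2.27×394.0 = -12.60 mGal
Δg_SB(B) = 977996.98 − 978396.49 + 0.3086×1907.1 − 0.04193×2.27×1907.1 = 7.50 mGal
Difference = 7.50 − (-12.60) = 20.10 mGal

20.1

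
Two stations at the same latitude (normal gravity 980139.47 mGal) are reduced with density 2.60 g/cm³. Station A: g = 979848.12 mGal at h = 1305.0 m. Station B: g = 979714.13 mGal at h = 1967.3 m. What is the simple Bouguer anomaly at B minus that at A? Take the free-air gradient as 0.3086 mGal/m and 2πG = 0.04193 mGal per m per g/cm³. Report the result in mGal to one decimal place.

Δg_SB(A) = 979848.12 − 980139.47 + 0.3086×1305.0 − 0.04193×2.60×1305.0 = -30.90 mGal
Δg_SB(B) = 979714.13 − 980139.47 + 0.3086×1967.3 − 0.04193×2.60×1967.3 = -32.70 mGal
Difference = -32.70 − (-30.90) = -1.80 mGal

-1.8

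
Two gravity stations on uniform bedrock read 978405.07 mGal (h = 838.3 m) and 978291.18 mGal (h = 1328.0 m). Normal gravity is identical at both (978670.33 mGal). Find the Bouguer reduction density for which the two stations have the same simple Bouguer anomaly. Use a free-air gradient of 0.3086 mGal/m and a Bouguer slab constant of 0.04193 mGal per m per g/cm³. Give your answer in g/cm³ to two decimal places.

1.81

Δg_obs = 978291.18 − 978405.07 = -113.89 mGal over Δh = 1328.0 − 838.3 = 489.7 m
Equal Bouguer anomalies ⇒ Δg_obs + (0.3086 − 0.04193ρ)·Δh = 0
0.3086 − 0.04193ρ = −Δg_obs/Δh = 0.23257
ρ = (0.3086 − 0.23257) / 0.04193 = 1.81 g/cm³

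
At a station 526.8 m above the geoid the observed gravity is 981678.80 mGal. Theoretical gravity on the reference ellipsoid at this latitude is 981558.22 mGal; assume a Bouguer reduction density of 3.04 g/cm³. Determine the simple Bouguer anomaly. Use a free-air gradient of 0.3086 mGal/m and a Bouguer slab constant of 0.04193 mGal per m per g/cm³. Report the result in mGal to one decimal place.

216.0

Free-air correction = 0.3086 × 526.8 = 162.57 mGal
Free-air anomaly = 981678.80 − 981558.22 + (162.57) = 283.15 mGal
Bouguer slab correction = 0.04193 × 3.04 × 526.8 = 67.15 mGal
Simple Bouguer anomaly = 283.15 − (67.15) = 216.00 mGal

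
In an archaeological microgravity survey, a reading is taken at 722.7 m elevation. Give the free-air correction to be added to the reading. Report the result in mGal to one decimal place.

223.0

Free-air correction = 0.3086 × 722.7 = 223.0 mGal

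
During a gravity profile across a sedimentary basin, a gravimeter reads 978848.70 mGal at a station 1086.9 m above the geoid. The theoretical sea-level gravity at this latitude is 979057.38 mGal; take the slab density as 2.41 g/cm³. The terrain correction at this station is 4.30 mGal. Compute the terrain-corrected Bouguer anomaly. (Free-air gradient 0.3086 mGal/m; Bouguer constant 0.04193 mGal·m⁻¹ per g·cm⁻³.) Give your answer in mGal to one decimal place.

Free-air correction = 0.3086 × 1086.9 = 335.42 mGal
Free-air anomaly = 978848.70 − 979057.38 + (335.42) = 126.74 mGal
Bouguer slab correction = 0.04193 × 2.41 × 1086.9 = 109.83 mGal
Simple Bouguer anomaly = 126.74 − (109.83) = 16.91 mGal
Complete Bouguer anomaly = 16.91 + 4.30 = 21.21 mGal

21.2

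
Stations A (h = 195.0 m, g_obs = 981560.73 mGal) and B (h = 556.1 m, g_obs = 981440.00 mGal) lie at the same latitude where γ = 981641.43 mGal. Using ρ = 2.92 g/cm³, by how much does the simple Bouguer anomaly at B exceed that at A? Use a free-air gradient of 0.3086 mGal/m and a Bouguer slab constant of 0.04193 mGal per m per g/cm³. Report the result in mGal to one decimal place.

Δg_SB(A) = 981560.73 − 981641.43 + 0.3086×195.0 − 0.04193×2.92×195.0 = -44.40 mGal
Δg_SB(B) = 981440.00 − 981641.43 + 0.3086×556.1 − 0.04193×2.92×556.1 = -97.90 mGal
Difference = -97.90 − (-44.40) = -53.50 mGal

-53.5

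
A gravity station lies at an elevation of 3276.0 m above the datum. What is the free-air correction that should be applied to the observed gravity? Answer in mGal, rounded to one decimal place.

1011.0

Free-air correction = 0.3086 × 3276.0 = 1011.0 mGal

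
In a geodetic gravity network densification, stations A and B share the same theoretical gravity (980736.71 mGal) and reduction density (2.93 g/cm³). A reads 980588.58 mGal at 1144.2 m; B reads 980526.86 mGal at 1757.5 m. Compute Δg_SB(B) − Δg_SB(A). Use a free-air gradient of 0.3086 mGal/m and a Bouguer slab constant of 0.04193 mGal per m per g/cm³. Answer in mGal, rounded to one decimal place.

52.2

Δg_SB(A) = 980588.58 − 980736.71 + 0.3086×1144.2 − 0.04193×2.93×1144.2 = 64.40 mGal
Δg_SB(B) = 980526.86 − 980736.71 + 0.3086×1757.5 − 0.04193×2.93×1757.5 = 116.60 mGal
Difference = 116.60 − (64.40) = 52.20 mGal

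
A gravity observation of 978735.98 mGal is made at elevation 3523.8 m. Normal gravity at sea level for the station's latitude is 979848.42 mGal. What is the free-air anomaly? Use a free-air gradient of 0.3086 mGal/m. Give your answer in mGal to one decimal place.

Free-air correction = 0.3086 × 3523.8 = 1087.44 mGal
Free-air anomaly = 978735.98 − 979848.42 + (1087.44) = -25.00 mGal

-25.0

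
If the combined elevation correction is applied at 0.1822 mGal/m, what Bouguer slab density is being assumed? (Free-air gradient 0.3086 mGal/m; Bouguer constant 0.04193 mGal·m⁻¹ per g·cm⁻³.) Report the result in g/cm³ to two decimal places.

0.1822 = 0.3086 − 0.04193 × ρ
ρ = (0.3086 − 0.1822) / 0.04193 = 3.01 g/cm³

3.01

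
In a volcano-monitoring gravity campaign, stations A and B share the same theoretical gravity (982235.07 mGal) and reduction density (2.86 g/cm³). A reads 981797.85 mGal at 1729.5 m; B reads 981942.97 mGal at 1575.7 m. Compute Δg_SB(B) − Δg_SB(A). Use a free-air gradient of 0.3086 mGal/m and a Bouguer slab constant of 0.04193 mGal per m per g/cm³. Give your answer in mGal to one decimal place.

Δg_SB(A) = 981797.85 − 982235.07 + 0.3086×1729.5 − 0.04193×2.86×1729.5 = -110.90 mGal
Δg_SB(B) = 981942.97 − 982235.07 + 0.3086×1575.7 − 0.04193×2.86×1575.7 = 5.20 mGal
Difference = 5.20 − (-110.90) = 116.10 mGal

116.1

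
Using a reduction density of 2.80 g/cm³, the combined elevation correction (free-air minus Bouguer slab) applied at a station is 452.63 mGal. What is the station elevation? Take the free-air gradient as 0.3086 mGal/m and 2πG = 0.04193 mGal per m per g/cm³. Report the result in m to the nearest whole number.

Combined gradient = 0.3086 − 0.04193 × 2.80 = 0.1911960 mGal/m
h = 452.63 / 0.1911960 = 2367.36 m

2367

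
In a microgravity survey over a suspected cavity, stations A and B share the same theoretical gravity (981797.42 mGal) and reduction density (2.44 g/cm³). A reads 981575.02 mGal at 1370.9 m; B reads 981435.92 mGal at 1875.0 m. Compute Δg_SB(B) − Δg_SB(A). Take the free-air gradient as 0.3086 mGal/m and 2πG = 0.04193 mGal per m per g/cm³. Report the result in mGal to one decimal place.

Δg_SB(A) = 981575.02 − 981797.42 + 0.3086×1370.9 − 0.04193×2.44×1370.9 = 60.40 mGal
Δg_SB(B) = 981435.92 − 981797.42 + 0.3086×1875.0 − 0.04193×2.44×1875.0 = 25.30 mGal
Difference = 25.30 − (60.40) = -35.10 mGal

-35.1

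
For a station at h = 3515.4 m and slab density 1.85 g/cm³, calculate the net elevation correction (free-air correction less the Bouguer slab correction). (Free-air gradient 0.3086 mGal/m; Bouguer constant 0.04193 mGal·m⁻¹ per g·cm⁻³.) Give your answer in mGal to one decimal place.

812.2

Combined gradient = 0.3086 − 0.04193 × 1.85 = 0.2310295 mGal/m
Combined elevation correction = 0.2310295 × 3515.4 = 812.2 mGal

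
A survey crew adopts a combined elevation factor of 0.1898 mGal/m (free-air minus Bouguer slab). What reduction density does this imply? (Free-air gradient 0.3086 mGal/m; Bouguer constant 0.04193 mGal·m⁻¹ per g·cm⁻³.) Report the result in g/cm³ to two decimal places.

2.83

0.1898 = 0.3086 − 0.04193 × ρ
ρ = (0.3086 − 0.1898) / 0.04193 = 2.83 g/cm³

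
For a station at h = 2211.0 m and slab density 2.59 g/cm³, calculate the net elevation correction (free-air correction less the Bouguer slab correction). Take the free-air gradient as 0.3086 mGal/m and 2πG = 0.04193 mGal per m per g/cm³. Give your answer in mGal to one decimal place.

Combined gradient = 0.3086 − 0.04193 × 2.59 = 0.2000013 mGal/m
Combined elevation correction = 0.2000013 × 2211.0 = 442.2 mGal

442.2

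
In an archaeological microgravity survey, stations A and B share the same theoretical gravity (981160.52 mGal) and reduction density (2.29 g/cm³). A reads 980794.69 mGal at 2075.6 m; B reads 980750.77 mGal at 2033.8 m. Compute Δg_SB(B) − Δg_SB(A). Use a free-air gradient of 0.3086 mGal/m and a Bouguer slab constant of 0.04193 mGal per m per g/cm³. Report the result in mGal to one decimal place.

Δg_SB(A) = 980794.69 − 981160.52 + 0.3086×2075.6 − 0.04193×2.29×2075.6 = 75.40 mGal
Δg_SB(B) = 980750.77 − 981160.52 + 0.3086×2033.8 − 0.04193×2.29×2033.8 = 22.60 mGal
Difference = 22.60 − (75.40) = -52.80 mGal

-52.8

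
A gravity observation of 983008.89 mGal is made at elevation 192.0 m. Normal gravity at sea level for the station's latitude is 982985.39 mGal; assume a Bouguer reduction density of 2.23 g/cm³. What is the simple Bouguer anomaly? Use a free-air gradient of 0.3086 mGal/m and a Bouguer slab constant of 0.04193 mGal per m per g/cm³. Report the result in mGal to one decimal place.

Free-air correction = 0.3086 × 192.0 = 59.25 mGal
Free-air anomaly = 983008.89 − 982985.39 + (59.25) = 82.75 mGal
Bouguer slab correction = 0.04193 × 2.23 × 192.0 = 17.95 mGal
Simple Bouguer anomaly = 82.75 − (17.95) = 64.80 mGal

64.8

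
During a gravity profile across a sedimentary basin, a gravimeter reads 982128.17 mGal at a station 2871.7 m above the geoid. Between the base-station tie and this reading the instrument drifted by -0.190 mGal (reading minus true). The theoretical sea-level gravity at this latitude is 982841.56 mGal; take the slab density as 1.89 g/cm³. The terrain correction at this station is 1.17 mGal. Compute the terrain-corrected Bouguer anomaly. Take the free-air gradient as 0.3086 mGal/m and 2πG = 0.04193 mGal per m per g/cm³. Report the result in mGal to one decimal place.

-53.4

Drift-corrected reading = 982128.17 − (-0.190) = 982128.360 mGal
Free-air correction = 0.3086 × 2871.7 = 886.21 mGal
Free-air anomaly = 982128.360 − 982841.56 + (886.21) = 173.010 mGal
Bouguer slab correction = 0.04193 × 1.89 × 2871.7 = 227.58 mGal
Simple Bouguer anomaly = 173.010 − (227.58) = -54.570 mGal
Complete Bouguer anomaly = -54.570 + 1.17 = -53.400 mGal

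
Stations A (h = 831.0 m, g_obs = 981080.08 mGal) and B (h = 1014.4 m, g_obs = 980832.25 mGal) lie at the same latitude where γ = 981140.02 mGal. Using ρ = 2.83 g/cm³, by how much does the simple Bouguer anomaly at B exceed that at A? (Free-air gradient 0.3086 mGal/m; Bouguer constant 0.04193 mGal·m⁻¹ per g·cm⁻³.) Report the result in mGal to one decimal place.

Δg_SB(A) = 981080.08 − 981140.02 + 0.3086×831.0 − 0.04193×2.83×831.0 = 97.90 mGal
Δg_SB(B) = 980832.25 − 981140.02 + 0.3086×1014.4 − 0.04193×2.83×1014.4 = -115.10 mGal
Difference = -115.10 − (97.90) = -213.00 mGal

-213.0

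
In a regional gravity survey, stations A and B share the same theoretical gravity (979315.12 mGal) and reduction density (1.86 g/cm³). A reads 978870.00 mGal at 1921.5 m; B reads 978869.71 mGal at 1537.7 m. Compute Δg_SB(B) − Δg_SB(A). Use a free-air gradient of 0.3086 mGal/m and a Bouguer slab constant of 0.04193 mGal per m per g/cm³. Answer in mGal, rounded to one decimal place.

Δg_SB(A) = 978870.00 − 979315.12 + 0.3086×1921.5 − 0.04193×1.86×1921.5 = -2.00 mGal
Δg_SB(B) = 978869.71 − 979315.12 + 0.3086×1537.7 − 0.04193×1.86×1537.7 = -90.80 mGal
Difference = -90.80 − (-2.00) = -88.80 mGal

-88.8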